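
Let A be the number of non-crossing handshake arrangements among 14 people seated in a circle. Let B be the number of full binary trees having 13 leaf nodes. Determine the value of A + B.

208441

With 14 = 2·7 people, non-crossing handshake pairings are non-crossing perfect matchings on a circle, counted by C_7. So A = C_7 = 429.
A full binary tree with L leaves has L−1 internal nodes and is counted by C_{L−1}; L = 13 gives C_12. So B = C_12 = 208012.
A + B = 429 + 208012 = 208441.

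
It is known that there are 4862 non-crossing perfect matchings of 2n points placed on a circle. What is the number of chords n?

9

Non-crossing pairings of 2n points on a circle are counted by C_n, and C_9 = 4862.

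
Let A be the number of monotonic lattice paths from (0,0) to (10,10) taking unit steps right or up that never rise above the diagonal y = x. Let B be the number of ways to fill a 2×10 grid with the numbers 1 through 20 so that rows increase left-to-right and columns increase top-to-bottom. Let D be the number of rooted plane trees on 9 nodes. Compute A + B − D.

Sub-diagonal monotone paths from (0,0) to (10,10) biject with Dyck paths of semilength 10, giving C_10. So A = C_10 = 16796.
By the hook-length formula (or a Dyck-path bijection), SYT of shape 2×10 number C_10. So B = C_10 = 16796.
Rooted ordered (plane) trees on m nodes have m−1 edges and are counted by C_{m−1}; m = 9 gives C_8. So D = C_8 = 1430.
A + B − D = 16796 + 16796 − 1430 = 32162.

32162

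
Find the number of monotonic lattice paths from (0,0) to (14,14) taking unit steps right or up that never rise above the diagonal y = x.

Sub-diagonal monotone paths from (0,0) to (14,14) biject with Dyck paths of semilength 14, giving C_14.
C_14 = C_13 · 2(2·13+1)/(13+2) = 742900 · 54/15 = 2674440.

2674440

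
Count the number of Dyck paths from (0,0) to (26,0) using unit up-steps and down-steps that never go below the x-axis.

742900

Paths of 13 up- and 13 down-steps that never dip below the axis are Dyck paths; their count is C_13.
C_13 = C(26,13)/14 = 10400600/14 = 742900.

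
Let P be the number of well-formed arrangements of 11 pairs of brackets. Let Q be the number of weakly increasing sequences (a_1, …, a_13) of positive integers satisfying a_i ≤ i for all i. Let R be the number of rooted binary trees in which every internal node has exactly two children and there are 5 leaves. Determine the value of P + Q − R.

801672

Balanced strings of n pairs of brackets are counted by C_n; here n = 11. So P = C_11 = 58786.
Weakly increasing sequences with a_i ≤ i biject with Dyck paths of semilength 13, so there are C_13. So Q = C_13 = 742900.
A full binary tree with L leaves has L−1 internal nodes and is counted by C_{L−1}; L = 5 gives C_4. So R = C_4 = 14.
P + Q − R = 58786 + 742900 − 14 = 801672.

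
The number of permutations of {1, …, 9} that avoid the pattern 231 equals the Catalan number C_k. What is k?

9

For any fixed pattern of length 3, the pattern-avoiding permutations of [9] number C_9.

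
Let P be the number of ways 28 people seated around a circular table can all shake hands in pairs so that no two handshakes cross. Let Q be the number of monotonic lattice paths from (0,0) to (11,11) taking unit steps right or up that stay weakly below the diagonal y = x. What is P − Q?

2615654

Non-crossing handshake pairings of 2n people are counted by C_n; 28 people gives n = 14. So P = C_14 = 2674440.
Sub-diagonal monotone paths from (0,0) to (11,11) biject with Dyck paths of semilength 11, giving C_11. So Q = C_11 = 58786.
P − Q = 2674440 − 58786 = 2615654.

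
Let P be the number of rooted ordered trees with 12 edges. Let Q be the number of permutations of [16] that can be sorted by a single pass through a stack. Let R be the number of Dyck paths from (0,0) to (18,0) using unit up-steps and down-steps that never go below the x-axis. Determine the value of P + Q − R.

35560820

Rooted ordered trees with n edges are counted by C_n; here n = 12. So P = C_12 = 208012.
Stack-sortable permutations are exactly the 231-avoiding ones, counted by C_n; here n = 16. So Q = C_16 = 35357670.
Dyck paths of semilength n (length 2n) are counted by C_n; here n = 9. So R = C_9 = 4862.
P + Q − R = 208012 + 35357670 − 4862 = 35560820.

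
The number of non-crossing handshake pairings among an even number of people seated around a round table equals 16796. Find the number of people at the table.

Non-crossing handshake pairings of 2n people are counted by C_n, and C_10 = 16796.
So n = 10, and there are 2n = 20 people.

20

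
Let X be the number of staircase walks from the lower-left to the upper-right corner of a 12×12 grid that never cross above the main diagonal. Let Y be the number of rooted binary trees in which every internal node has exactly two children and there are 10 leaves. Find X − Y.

203150

Sub-diagonal monotone paths from (0,0) to (12,12) biject with Dyck paths of semilength 12, giving C_12. So X = C_12 = 208012.
Full binary trees with 10 leaves have 10−1 = 9 internal nodes, so there are C_9 of them. So Y = C_9 = 4862.
X − Y = 208012 − 4862 = 203150.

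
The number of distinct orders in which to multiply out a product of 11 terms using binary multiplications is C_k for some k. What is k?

10

Parenthesizations of m factors correspond to full binary trees with m leaves, counted by C_{m−1}; m = 11 gives C_10.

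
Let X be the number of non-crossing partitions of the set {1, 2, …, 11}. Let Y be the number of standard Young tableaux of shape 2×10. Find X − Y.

Non-crossing partitions of an n-element set are counted by C_n; here n = 11. So X = C_11 = 58786.
Standard Young tableaux of shape 2×n are counted by C_n; here n = 10. So Y = C_10 = 16796.
X − Y = 58786 − 16796 = 41990.

41990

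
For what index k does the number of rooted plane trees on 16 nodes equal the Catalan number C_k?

15

Rooted ordered (plane) trees on m nodes have m−1 edges and are counted by C_{m−1}; m = 16 gives C_15.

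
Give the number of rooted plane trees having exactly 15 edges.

A rooted plane tree with 15 edges has 16 nodes, and the count is C_15.
C_15 = 9694845.

9694845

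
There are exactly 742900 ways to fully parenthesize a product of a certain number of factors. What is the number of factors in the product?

Parenthesizations of m factors are counted by C_{m−1}. Since C_13 = 742900, the index is 13.
So the index is 13, and the number of factors is 13 + 1 = 14.

14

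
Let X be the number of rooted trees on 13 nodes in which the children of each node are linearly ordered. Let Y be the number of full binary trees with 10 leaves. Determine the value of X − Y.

A rooted plane tree on 13 nodes has 12 edges, and such trees are counted by C_12. So X = C_12 = 208012.
A full binary tree with L leaves has L−1 internal nodes and is counted by C_{L−1}; L = 10 gives C_9. So Y = C_9 = 4862.
X − Y = 208012 − 4862 = 203150.

203150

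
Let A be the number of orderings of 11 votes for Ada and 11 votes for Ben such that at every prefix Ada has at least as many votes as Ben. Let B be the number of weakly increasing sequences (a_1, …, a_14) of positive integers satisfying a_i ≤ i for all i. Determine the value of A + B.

2733226

Ballot sequences with n votes each where one side never trails are Dyck words, counted by C_n; here n = 11. So A = C_11 = 58786.
Weakly increasing sequences with a_i ≤ i biject with Dyck paths of semilength 14, so there are C_14. So B = C_14 = 2674440.
A + B = 58786 + 2674440 = 2733226.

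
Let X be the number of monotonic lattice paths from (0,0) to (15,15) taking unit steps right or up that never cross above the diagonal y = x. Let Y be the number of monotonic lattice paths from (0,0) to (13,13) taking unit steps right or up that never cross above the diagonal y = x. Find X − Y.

Monotone paths in an n×n grid that stay weakly below the diagonal are counted by C_n; here n = 15. So X = C_15 = 9694845.
Monotone paths in an n×n grid that stay weakly below the diagonal are counted by C_n; here n = 13. So Y = C_13 = 742900.
X − Y = 9694845 − 742900 = 8951945.

8951945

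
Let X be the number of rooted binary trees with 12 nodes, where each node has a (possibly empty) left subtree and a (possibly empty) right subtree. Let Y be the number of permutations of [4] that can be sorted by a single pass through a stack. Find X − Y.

Binary trees (left/right distinguished) on n nodes are counted by C_n; here n = 12. So X = C_12 = 208012.
By Knuth's characterisation, the stack-sortable permutations of length 4 are the 231-avoiders, numbering C_4. So Y = C_4 = 14.
X − Y = 208012 − 14 = 207998.

207998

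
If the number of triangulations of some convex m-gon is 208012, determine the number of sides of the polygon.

Triangulations of a convex m-gon are counted by C_{m−2}, and C_12 = 208012.
So m − 2 = 12, giving m = 14 sides.

14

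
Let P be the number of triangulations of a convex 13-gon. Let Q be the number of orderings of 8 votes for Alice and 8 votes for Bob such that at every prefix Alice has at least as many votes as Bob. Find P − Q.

The number of triangulations of a 13-gon is the Catalan number C_11 (index = sides − 2). So P = C_11 = 58786.
Reading a vote for the leader as '(' and for the other as ')' turns such a sequence into a balanced string of 8 pairs, so the count is C_8. So Q = C_8 = 1430.
P − Q = 58786 − 1430 = 57356.

57356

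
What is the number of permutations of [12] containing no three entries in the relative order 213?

208012

Permutations of [n] avoiding any single length-3 pattern are counted by C_n; here n = 12.
C_12 = C(24,12)/13 = 2704156/13 = 208012.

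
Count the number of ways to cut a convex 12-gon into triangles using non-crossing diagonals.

16796

A convex 12-gon is triangulated into 10 triangles, and the number of such triangulations is the Catalan number C_{12−2} = C_10.
C_10 = C(20,10)/11 = 184756/11 = 16796.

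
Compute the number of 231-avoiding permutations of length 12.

208012

For any fixed pattern of length 3, the pattern-avoiding permutations of [12] number C_12.
C_12 = C_11 · 2(2·11+1)/(11+2) = 58786 · 46/13 = 208012.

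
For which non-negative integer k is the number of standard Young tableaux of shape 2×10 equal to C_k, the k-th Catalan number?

Standard Young tableaux of shape 2×n are counted by C_n; here n = 10.

10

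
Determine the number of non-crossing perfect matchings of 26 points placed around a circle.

Non-crossing perfect matchings of 2n points on a circle are counted by C_n; with 26 points, n = 13.
C_13 = 742900.

742900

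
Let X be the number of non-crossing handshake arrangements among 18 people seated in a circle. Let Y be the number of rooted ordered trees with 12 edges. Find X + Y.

Non-crossing handshake pairings of 2n people are counted by C_n; 18 people gives n = 9. So X = C_9 = 4862.
A rooted plane tree with 12 edges has 13 nodes, and the count is C_12. So Y = C_12 = 208012.
X + Y = 4862 + 208012 = 212874.

212874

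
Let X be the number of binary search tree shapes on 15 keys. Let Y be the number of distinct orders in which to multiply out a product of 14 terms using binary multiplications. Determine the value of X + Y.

Rooted binary trees with 15 nodes (each child slot possibly empty) number C_15. So X = C_15 = 9694845.
Bracketing 14 factors into binary products is counted by C_{14−1} = C_13. So Y = C_13 = 742900.
X + Y = 9694845 + 742900 = 10437745.

10437745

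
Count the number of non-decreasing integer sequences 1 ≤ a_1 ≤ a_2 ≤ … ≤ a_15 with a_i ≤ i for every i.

9694845

Weakly increasing sequences with a_i ≤ i biject with Dyck paths of semilength 15, so there are C_15.
C_15 = C(30,15)/16 = 155117520/16 = 9694845.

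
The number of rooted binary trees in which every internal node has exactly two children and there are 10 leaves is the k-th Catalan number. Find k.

9

A full binary tree with L leaves has L−1 internal nodes and is counted by C_{L−1}; L = 10 gives C_9.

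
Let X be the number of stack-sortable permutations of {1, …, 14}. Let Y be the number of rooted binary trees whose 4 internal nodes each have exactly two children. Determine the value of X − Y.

By Knuth's characterisation, the stack-sortable permutations of length 14 are the 231-avoiders, numbering C_14. So X = C_14 = 2674440.
Full binary trees with n internal nodes are counted by C_n; here n = 4. So Y = C_4 = 14.
X − Y = 2674440 − 14 = 2674426.

2674426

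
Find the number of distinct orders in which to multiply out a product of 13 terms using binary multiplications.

Bracketing 13 factors into binary products is counted by C_{13−1} = C_12.
C_12 = C_11 · 2(2·11+1)/(11+2) = 58786 · 46/13 = 208012.

208012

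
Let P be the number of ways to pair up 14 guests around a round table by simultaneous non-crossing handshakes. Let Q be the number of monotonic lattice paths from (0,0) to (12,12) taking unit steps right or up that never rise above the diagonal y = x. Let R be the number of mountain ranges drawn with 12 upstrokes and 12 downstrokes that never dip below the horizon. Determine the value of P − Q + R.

429

Non-crossing handshake pairings of 2n people are counted by C_n; 14 people gives n = 7. So P = C_7 = 429.
Monotone paths in an n×n grid that stay weakly below the diagonal are counted by C_n; here n = 12. So Q = C_12 = 208012.
Paths of 12 up- and 12 down-steps that never dip below the axis are Dyck paths; their count is C_12. So R = C_12 = 208012.
P − Q + R = 429 − 208012 + 208012 = 429.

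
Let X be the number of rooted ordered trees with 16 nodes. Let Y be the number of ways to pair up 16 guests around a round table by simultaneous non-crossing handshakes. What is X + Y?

Rooted ordered (plane) trees on m nodes have m−1 edges and are counted by C_{m−1}; m = 16 gives C_15. So X = C_15 = 9694845.
With 16 = 2·8 people, non-crossing handshake pairings are non-crossing perfect matchings on a circle, counted by C_8. So Y = C_8 = 1430.
X + Y = 9694845 + 1430 = 9696275.

9696275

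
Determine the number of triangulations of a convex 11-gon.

4862

A convex 11-gon is triangulated into 9 triangles, and the number of such triangulations is the Catalan number C_{11−2} = C_9.
C_9 = C(18,9)/10 = 48620/10 = 4862.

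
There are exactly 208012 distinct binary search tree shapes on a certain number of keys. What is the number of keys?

12

Binary search tree shapes on n keys are counted by C_n. The Catalan number equal to 208012 is C_12.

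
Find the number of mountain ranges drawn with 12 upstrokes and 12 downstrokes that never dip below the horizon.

Paths of 12 up- and 12 down-steps that never dip below the axis are Dyck paths; their count is C_12.
C_12 = C_11 · 2(2·11+1)/(11+2) = 58786 · 46/13 = 208012.

208012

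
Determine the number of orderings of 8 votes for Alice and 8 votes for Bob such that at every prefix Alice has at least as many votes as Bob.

Ballot sequences with n votes each where one side never trails are Dyck words, counted by C_n; here n = 8.
C_8 = C_7 · 2(2·7+1)/(7+2) = 429 · 30/9 = 1430.

1430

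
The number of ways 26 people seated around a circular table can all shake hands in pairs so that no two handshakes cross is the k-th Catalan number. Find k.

With 26 = 2·13 people, non-crossing handshake pairings are non-crossing perfect matchings on a circle, counted by C_13.

13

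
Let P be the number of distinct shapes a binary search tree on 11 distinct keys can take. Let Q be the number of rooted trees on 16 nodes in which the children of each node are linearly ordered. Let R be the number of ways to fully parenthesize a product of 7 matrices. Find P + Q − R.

9753499

There are C_n binary search tree shapes on n keys; with n = 11 that is C_11. So P = C_11 = 58786.
Rooted ordered (plane) trees on m nodes have m−1 edges and are counted by C_{m−1}; m = 16 gives C_15. So Q = C_15 = 9694845.
Bracketing 7 factors into binary products is counted by C_{7−1} = C_6. So R = C_6 = 132.
P + Q − R = 58786 + 9694845 − 132 = 9753499.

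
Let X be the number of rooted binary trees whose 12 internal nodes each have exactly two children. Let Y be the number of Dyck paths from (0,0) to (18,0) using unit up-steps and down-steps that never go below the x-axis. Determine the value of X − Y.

Full binary trees with n internal nodes are counted by C_n; here n = 12. So X = C_12 = 208012.
Paths of 9 up- and 9 down-steps that never dip below the axis are Dyck paths; their count is C_9. So Y = C_9 = 4862.
X − Y = 208012 − 4862 = 203150.

203150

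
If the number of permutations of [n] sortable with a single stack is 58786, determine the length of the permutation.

Stack-sortable permutations of [n] are counted by C_n. Since C_11 = 58786, the index is 11.

11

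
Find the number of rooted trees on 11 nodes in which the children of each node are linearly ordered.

Rooted ordered (plane) trees on m nodes have m−1 edges and are counted by C_{m−1}; m = 11 gives C_10.
C_10 = C(20,10)/11 = 184756/11 = 16796.

16796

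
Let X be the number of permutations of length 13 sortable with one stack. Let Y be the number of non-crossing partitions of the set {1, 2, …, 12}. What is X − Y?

534888

By Knuth's characterisation, the stack-sortable permutations of length 13 are the 231-avoiders, numbering C_13. So X = C_13 = 742900.
Non-crossing partitions of an n-element set are counted by C_n; here n = 12. So Y = C_12 = 208012.
X − Y = 742900 − 208012 = 534888.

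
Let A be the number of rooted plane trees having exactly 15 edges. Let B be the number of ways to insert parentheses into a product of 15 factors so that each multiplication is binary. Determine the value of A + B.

12369285

A rooted plane tree with 15 edges has 16 nodes, and the count is C_15. So A = C_15 = 9694845.
Bracketing 15 factors into binary products is counted by C_{15−1} = C_14. So B = C_14 = 2674440.
A + B = 9694845 + 2674440 = 12369285.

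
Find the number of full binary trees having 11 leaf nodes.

16796

Full binary trees with 11 leaves have 11−1 = 10 internal nodes, so there are C_10 of them.
C_10 = 16796.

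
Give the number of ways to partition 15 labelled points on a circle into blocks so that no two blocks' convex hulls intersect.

Non-crossing partitions of an n-element set are counted by C_n; here n = 15.
C_15 = C_14 · 2(2·14+1)/(14+2) = 2674440 · 58/16 = 9694845.

9694845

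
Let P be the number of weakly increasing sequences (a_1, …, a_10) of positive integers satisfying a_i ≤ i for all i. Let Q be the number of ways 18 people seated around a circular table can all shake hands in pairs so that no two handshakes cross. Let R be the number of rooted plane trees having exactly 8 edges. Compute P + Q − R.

20228

Weakly increasing sequences with a_i ≤ i biject with Dyck paths of semilength 10, so there are C_10. So P = C_10 = 16796.
Non-crossing handshake pairings of 2n people are counted by C_n; 18 people gives n = 9. So Q = C_9 = 4862.
Rooted ordered trees with n edges are counted by C_n; here n = 8. So R = C_8 = 1430.
P + Q − R = 16796 + 4862 − 1430 = 20228.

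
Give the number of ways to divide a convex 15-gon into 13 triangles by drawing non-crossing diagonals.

A convex 15-gon is triangulated into 13 triangles, and the number of such triangulations is the Catalan number C_{15−2} = C_13.
C_13 = C(26,13)/14 = 10400600/14 = 742900.

742900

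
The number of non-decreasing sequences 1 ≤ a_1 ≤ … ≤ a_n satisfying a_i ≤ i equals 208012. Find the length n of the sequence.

12

Such sub-staircase sequences of length n are counted by C_n. The Catalan number equal to 208012 is C_12.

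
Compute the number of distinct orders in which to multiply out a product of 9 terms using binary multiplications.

1430

Ways to associate a product of 9 factors correspond to binary trees on 9 leaves, so the count is C_8.
C_8 = C(16,8)/9 = 12870/9 = 1430.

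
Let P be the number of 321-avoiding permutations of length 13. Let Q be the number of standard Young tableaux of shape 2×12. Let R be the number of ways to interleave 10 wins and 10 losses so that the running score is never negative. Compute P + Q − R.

934116

For any fixed pattern of length 3, the pattern-avoiding permutations of [13] number C_13. So P = C_13 = 742900.
By the hook-length formula (or a Dyck-path bijection), SYT of shape 2×12 number C_12. So Q = C_12 = 208012.
Ballot sequences with n votes each where one side never trails are Dyck words, counted by C_n; here n = 10. So R = C_10 = 16796.
P + Q − R = 742900 + 208012 − 16796 = 934116.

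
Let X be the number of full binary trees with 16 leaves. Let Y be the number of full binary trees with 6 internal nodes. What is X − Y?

A full binary tree with L leaves has L−1 internal nodes and is counted by C_{L−1}; L = 16 gives C_15. So X = C_15 = 9694845.
Full binary trees with n internal nodes are counted by C_n; here n = 6. So Y = C_6 = 132.
X − Y = 9694845 − 132 = 9694713.

9694713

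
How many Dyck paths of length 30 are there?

Paths of 15 up- and 15 down-steps that never dip below the axis are Dyck paths; their count is C_15.
C_15 = 9694845.

9694845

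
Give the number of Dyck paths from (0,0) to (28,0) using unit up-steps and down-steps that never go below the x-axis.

2674440

A Dyck path with 14 up-steps and 14 down-steps has semilength 14, so there are C_14 of them.
C_14 = C(28,14)/15 = 40116600/15 = 2674440.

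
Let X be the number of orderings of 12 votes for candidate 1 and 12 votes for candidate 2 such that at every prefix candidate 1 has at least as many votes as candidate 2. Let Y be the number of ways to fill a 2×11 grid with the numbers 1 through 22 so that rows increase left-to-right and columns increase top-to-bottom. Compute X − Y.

Ballot sequences with n votes each where one side never trails are Dyck words, counted by C_n; here n = 12. So X = C_12 = 208012.
By the hook-length formula (or a Dyck-path bijection), SYT of shape 2×11 number C_11. So Y = C_11 = 58786.
X − Y = 208012 − 58786 = 149226.

149226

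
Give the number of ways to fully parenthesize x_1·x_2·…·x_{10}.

4862

Parenthesizations of m factors correspond to full binary trees with m leaves, counted by C_{m−1}; m = 10 gives C_9.
C_9 = C_8 · 2(2·8+1)/(8+2) = 1430 · 34/10 = 4862.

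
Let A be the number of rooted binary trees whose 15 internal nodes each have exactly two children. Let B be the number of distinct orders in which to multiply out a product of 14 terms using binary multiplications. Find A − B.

Full binary trees with n internal nodes are counted by C_n; here n = 15. So A = C_15 = 9694845.
Parenthesizations of m factors correspond to full binary trees with m leaves, counted by C_{m−1}; m = 14 gives C_13. So B = C_13 = 742900.
A − B = 9694845 − 742900 = 8951945.

8951945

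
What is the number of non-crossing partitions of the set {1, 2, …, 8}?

The non-crossing partitions of [8] form a lattice of size C_8.
C_8 = C(16,8)/9 = 12870/9 = 1430.

1430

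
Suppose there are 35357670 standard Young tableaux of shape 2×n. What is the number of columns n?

16

Standard Young tableaux of shape 2×n are counted by C_n, and C_16 = 35357670.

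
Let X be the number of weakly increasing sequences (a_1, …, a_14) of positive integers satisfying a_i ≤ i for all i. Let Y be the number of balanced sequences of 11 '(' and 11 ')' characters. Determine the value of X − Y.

Such sub-staircase sequences of length n are counted by C_n; here n = 14. So X = C_14 = 2674440.
Balanced strings of n pairs of brackets are counted by C_n; here n = 11. So Y = C_11 = 58786.
X − Y = 2674440 − 58786 = 2615654.

2615654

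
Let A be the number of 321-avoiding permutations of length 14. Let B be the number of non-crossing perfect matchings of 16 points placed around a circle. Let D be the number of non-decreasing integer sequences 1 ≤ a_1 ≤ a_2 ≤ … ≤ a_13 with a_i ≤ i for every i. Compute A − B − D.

1930110

For any fixed pattern of length 3, the pattern-avoiding permutations of [14] number C_14. So A = C_14 = 2674440.
Pairing 16 circle points by 8 non-crossing chords gives C_8 matchings. So B = C_8 = 1430.
Weakly increasing sequences with a_i ≤ i biject with Dyck paths of semilength 13, so there are C_13. So D = C_13 = 742900.
A − B − D = 2674440 − 1430 − 742900 = 1930110.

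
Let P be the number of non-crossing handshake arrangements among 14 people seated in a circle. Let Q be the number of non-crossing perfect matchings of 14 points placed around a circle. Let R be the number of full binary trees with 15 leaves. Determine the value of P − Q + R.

2674440

Non-crossing handshake pairings of 2n people are counted by C_n; 14 people gives n = 7. So P = C_7 = 429.
Non-crossing perfect matchings of 2n points on a circle are counted by C_n; with 14 points, n = 7. So Q = C_7 = 429.
Full binary trees with 15 leaves have 15−1 = 14 internal nodes, so there are C_14 of them. So R = C_14 = 2674440.
P − Q + R = 429 − 429 + 2674440 = 2674440.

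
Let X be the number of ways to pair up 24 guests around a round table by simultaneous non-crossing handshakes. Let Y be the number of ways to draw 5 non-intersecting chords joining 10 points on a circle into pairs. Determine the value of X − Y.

207970

With 24 = 2·12 people, non-crossing handshake pairings are non-crossing perfect matchings on a circle, counted by C_12. So X = C_12 = 208012.
Pairing 10 circle points by 5 non-crossing chords gives C_5 matchings. So Y = C_5 = 42.
X − Y = 208012 − 42 = 207970.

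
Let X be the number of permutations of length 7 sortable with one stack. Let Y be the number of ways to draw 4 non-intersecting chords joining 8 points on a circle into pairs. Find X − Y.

415

Stack-sortable permutations are exactly the 231-avoiding ones, counted by C_n; here n = 7. So X = C_7 = 429.
Non-crossing perfect matchings of 2n points on a circle are counted by C_n; with 8 points, n = 4. So Y = C_4 = 14.
X − Y = 429 − 14 = 415.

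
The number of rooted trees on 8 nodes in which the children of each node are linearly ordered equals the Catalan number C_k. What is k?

7

A rooted plane tree on 8 nodes has 7 edges, and such trees are counted by C_7.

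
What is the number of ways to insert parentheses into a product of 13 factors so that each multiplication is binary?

208012

Ways to associate a product of 13 factors correspond to binary trees on 13 leaves, so the count is C_12.
C_12 = C_11 · 2(2·11+1)/(11+2) = 58786 · 46/13 = 208012.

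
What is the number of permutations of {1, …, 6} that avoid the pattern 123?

For any fixed pattern of length 3, the pattern-avoiding permutations of [6] number C_6.
C_6 = C(12,6)/7 = 924/7 = 132.

132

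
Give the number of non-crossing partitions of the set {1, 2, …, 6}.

Non-crossing partitions of an n-element set are counted by C_n; here n = 6.
C_6 = 132.

132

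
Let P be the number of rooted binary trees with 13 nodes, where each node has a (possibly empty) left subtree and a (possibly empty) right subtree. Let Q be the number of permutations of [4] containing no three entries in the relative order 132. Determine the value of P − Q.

There are C_n binary search tree shapes on n keys; with n = 13 that is C_13. So P = C_13 = 742900.
For any fixed pattern of length 3, the pattern-avoiding permutations of [4] number C_4. So Q = C_4 = 14.
P − Q = 742900 − 14 = 742886.

742886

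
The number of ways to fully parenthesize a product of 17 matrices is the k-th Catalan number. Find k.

Bracketing 17 factors into binary products is counted by C_{17−1} = C_16.

16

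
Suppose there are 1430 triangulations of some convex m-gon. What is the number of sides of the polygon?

10

Triangulations of a convex m-gon are counted by C_{m−2}, and C_8 = 1430.
So m − 2 = 8, giving m = 10 sides.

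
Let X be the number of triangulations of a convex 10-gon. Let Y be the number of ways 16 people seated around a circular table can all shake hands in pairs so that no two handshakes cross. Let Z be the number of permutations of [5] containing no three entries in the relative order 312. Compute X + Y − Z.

2818

Triangulations of a convex m-gon are counted by C_{m−2}; with m = 10 this is C_8. So X = C_8 = 1430.
With 16 = 2·8 people, non-crossing handshake pairings are non-crossing perfect matchings on a circle, counted by C_8. So Y = C_8 = 1430.
For any fixed pattern of length 3, the pattern-avoiding permutations of [5] number C_5. So Z = C_5 = 42.
X + Y − Z = 1430 + 1430 − 42 = 2818.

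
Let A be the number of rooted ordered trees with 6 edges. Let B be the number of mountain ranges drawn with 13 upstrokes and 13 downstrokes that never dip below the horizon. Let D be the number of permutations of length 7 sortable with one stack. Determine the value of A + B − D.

742603

Rooted ordered trees with n edges are counted by C_n; here n = 6. So A = C_6 = 132.
Paths of 13 up- and 13 down-steps that never dip below the axis are Dyck paths; their count is C_13. So B = C_13 = 742900.
By Knuth's characterisation, the stack-sortable permutations of length 7 are the 231-avoiders, numbering C_7. So D = C_7 = 429.
A + B − D = 132 + 742900 − 429 = 742603.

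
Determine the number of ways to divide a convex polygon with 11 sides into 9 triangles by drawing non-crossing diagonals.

A convex 11-gon is triangulated into 9 triangles, and the number of such triangulations is the Catalan number C_{11−2} = C_9.
C_9 = C(18,9)/10 = 48620/10 = 4862.

4862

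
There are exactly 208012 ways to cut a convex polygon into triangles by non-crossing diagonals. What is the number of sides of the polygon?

Triangulations of a convex m-gon are counted by C_{m−2}, and C_12 = 208012.
So m − 2 = 12, giving m = 14 sides.

14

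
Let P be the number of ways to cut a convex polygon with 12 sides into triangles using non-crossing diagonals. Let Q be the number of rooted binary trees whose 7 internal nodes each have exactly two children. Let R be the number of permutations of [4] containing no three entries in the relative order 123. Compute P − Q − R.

16353

A convex 12-gon is triangulated into 10 triangles, and the number of such triangulations is the Catalan number C_{12−2} = C_10. So P = C_10 = 16796.
Full binary trees with n internal nodes are counted by C_n; here n = 7. So Q = C_7 = 429.
Permutations of [n] avoiding any single length-3 pattern are counted by C_n; here n = 4. So R = C_4 = 14.
P − Q − R = 16796 − 429 − 14 = 16353.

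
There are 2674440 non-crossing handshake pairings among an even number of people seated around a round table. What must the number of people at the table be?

Non-crossing handshake pairings of 2n people are counted by C_n. The Catalan number equal to 2674440 is C_14.
So n = 14, and there are 2n = 28 people.

28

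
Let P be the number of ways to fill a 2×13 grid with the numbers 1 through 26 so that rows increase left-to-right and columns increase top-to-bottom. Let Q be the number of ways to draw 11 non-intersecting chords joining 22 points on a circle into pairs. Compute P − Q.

Standard Young tableaux of shape 2×n are counted by C_n; here n = 13. So P = C_13 = 742900.
Pairing 22 circle points by 11 non-crossing chords gives C_11 matchings. So Q = C_11 = 58786.
P − Q = 742900 − 58786 = 684114.

684114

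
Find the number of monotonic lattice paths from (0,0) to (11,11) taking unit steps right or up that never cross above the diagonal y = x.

Sub-diagonal monotone paths from (0,0) to (11,11) biject with Dyck paths of semilength 11, giving C_11.
C_11 = C(22,11)/12 = 705432/12 = 58786.

58786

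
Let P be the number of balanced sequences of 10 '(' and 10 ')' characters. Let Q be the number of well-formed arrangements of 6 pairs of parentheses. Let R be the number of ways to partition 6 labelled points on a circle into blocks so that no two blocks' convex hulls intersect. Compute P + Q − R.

With 10 pairs the number of balanced bracket strings is the Catalan number C_10. So P = C_10 = 16796.
With 6 pairs the number of balanced bracket strings is the Catalan number C_6. So Q = C_6 = 132.
Non-crossing partitions of an n-element set are counted by C_n; here n = 6. So R = C_6 = 132.
P + Q − R = 16796 + 132 − 132 = 16796.

16796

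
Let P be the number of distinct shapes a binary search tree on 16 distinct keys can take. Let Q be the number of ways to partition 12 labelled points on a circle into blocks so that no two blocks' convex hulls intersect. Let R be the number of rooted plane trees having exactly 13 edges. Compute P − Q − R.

There are C_n binary search tree shapes on n keys; with n = 16 that is C_16. So P = C_16 = 35357670.
The non-crossing partitions of [12] form a lattice of size C_12. So Q = C_12 = 208012.
Rooted ordered trees with n edges are counted by C_n; here n = 13. So R = C_13 = 742900.
P − Q − R = 35357670 − 208012 − 742900 = 34406758.

34406758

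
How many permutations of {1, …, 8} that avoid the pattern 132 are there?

1430

Permutations of [n] avoiding any single length-3 pattern are counted by C_n; here n = 8.
C_8 = 1430.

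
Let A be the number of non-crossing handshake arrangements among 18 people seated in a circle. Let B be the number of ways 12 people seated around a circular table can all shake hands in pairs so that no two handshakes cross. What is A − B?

4730

With 18 = 2·9 people, non-crossing handshake pairings are non-crossing perfect matchings on a circle, counted by C_9. So A = C_9 = 4862.
With 12 = 2·6 people, non-crossing handshake pairings are non-crossing perfect matchings on a circle, counted by C_6. So B = C_6 = 132.
A − B = 4862 − 132 = 4730.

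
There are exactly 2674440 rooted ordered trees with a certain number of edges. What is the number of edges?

Rooted ordered trees with n edges are counted by C_n; 2674440 = C_14.

14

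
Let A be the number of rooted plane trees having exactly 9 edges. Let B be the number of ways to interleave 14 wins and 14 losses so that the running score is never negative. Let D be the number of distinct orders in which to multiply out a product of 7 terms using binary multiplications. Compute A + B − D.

2679170

A rooted plane tree with 9 edges has 10 nodes, and the count is C_9. So A = C_9 = 4862.
Reading a vote for the leader as '(' and for the other as ')' turns such a sequence into a balanced string of 14 pairs, so the count is C_14. So B = C_14 = 2674440.
Ways to associate a product of 7 factors correspond to binary trees on 7 leaves, so the count is C_6. So D = C_6 = 132.
A + B − D = 4862 + 2674440 − 132 = 2679170.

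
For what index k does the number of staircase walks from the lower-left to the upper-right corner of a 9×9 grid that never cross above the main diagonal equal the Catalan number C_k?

Sub-diagonal monotone paths from (0,0) to (9,9) biject with Dyck paths of semilength 9, giving C_9.

9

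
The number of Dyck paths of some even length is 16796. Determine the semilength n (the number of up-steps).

Dyck paths of semilength n are counted by C_n; 16796 = C_10.

10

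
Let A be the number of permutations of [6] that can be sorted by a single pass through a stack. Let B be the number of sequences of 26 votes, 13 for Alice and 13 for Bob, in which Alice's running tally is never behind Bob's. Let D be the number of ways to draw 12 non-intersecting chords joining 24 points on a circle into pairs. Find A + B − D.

535020

Stack-sortable permutations are exactly the 231-avoiding ones, counted by C_n; here n = 6. So A = C_6 = 132.
Ballot sequences with n votes each where one side never trails are Dyck words, counted by C_n; here n = 13. So B = C_13 = 742900.
Pairing 24 circle points by 12 non-crossing chords gives C_12 matchings. So D = C_12 = 208012.
A + B − D = 132 + 742900 − 208012 = 535020.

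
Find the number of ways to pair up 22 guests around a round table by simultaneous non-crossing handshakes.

With 22 = 2·11 people, non-crossing handshake pairings are non-crossing perfect matchings on a circle, counted by C_11.
C_11 = C(22,11)/12 = 705432/12 = 58786.

58786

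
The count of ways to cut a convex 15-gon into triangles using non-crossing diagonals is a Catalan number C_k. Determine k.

13

Triangulations of a convex m-gon are counted by C_{m−2}; with m = 15 this is C_13.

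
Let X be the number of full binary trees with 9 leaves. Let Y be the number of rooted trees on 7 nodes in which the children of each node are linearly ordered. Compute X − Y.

1298

A full binary tree with L leaves has L−1 internal nodes and is counted by C_{L−1}; L = 9 gives C_8. So X = C_8 = 1430.
Rooted ordered (plane) trees on m nodes have m−1 edges and are counted by C_{m−1}; m = 7 gives C_6. So Y = C_6 = 132.
X − Y = 1430 − 132 = 1298.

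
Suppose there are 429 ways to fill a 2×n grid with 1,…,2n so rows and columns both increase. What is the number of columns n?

7

Standard Young tableaux of shape 2×n are counted by C_n. Since C_7 = 429, the index is 7.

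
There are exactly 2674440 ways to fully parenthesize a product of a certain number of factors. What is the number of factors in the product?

Parenthesizations of m factors are counted by C_{m−1}; 2674440 = C_14.
So the index is 14, and the number of factors is 14 + 1 = 15.

15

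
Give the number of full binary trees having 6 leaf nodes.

42

Full binary trees with 6 leaves have 6−1 = 5 internal nodes, so there are C_5 of them.
C_5 = 42.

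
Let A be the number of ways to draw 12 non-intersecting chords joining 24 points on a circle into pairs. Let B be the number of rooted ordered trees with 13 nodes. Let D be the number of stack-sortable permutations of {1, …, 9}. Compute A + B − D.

Non-crossing perfect matchings of 2n points on a circle are counted by C_n; with 24 points, n = 12. So A = C_12 = 208012.
A rooted plane tree on 13 nodes has 12 edges, and such trees are counted by C_12. So B = C_12 = 208012.
Stack-sortable permutations are exactly the 231-avoiding ones, counted by C_n; here n = 9. So D = C_9 = 4862.
A + B − D = 208012 + 208012 − 4862 = 411162.

411162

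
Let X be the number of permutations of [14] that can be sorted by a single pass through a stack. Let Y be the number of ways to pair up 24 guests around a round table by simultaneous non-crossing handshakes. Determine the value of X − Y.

By Knuth's characterisation, the stack-sortable permutations of length 14 are the 231-avoiders, numbering C_14. So X = C_14 = 2674440.
Non-crossing handshake pairings of 2n people are counted by C_n; 24 people gives n = 12. So Y = C_12 = 208012.
X − Y = 2674440 − 208012 = 2466428.

2466428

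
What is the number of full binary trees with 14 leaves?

Full binary trees with 14 leaves have 14−1 = 13 internal nodes, so there are C_13 of them.
C_13 = C(26,13)/14 = 10400600/14 = 742900.

742900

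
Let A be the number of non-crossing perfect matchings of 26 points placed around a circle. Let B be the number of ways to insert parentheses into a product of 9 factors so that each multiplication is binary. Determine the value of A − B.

741470

Pairing 26 circle points by 13 non-crossing chords gives C_13 matchings. So A = C_13 = 742900.
Bracketing 9 factors into binary products is counted by C_{9−1} = C_8. So B = C_8 = 1430.
A − B = 742900 − 1430 = 741470.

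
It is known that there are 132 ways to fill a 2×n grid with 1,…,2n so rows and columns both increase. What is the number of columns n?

Standard Young tableaux of shape 2×n are counted by C_n. Since C_6 = 132, the index is 6.

6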